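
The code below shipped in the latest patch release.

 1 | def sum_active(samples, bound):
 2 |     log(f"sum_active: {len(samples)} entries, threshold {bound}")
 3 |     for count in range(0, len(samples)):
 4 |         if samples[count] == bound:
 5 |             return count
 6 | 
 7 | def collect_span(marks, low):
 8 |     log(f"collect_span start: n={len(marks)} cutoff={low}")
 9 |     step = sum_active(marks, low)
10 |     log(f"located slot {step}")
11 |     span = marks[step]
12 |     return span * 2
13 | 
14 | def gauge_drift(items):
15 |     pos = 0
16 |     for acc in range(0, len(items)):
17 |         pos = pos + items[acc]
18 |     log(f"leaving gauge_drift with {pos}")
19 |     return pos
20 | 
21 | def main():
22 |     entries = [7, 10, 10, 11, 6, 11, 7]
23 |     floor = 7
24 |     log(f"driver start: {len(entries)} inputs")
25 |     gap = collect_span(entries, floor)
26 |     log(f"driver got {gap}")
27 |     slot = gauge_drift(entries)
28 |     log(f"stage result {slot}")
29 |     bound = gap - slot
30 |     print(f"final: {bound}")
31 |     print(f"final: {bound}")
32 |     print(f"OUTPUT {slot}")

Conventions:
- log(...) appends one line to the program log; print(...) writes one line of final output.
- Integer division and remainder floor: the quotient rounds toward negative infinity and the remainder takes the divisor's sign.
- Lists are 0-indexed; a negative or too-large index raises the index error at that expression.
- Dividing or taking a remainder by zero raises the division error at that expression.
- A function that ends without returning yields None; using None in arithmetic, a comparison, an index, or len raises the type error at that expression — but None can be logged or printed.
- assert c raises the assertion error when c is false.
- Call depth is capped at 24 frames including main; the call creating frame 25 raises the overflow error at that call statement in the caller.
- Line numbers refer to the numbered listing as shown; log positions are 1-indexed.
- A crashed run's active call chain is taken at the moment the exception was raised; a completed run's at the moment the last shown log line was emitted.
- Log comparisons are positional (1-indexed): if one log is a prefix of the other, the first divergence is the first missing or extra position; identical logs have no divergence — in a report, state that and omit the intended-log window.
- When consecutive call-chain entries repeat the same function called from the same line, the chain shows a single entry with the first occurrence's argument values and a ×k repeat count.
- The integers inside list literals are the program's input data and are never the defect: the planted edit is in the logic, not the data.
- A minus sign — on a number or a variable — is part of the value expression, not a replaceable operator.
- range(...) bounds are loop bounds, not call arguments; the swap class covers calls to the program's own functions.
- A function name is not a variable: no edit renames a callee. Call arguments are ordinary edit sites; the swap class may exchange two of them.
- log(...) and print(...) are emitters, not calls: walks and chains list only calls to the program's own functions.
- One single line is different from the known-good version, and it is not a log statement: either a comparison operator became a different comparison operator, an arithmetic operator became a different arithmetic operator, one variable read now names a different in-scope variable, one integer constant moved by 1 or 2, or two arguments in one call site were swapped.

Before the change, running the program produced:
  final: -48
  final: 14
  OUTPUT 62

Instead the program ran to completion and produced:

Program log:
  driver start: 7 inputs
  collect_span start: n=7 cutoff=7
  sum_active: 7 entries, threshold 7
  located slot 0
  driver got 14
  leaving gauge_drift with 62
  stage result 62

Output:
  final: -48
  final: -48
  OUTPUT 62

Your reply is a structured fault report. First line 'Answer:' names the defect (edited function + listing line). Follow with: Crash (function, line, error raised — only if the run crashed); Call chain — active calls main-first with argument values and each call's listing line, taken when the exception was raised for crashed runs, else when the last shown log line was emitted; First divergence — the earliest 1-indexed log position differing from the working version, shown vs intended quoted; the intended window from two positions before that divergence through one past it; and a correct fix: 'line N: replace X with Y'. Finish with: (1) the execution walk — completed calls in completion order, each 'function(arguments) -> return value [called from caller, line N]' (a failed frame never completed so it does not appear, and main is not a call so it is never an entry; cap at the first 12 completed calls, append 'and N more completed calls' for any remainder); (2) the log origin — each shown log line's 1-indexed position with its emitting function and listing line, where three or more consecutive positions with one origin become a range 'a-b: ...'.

Answer: the defect is in main at line 31.
The tell: Every logged value matches the working version; the printed result is what differs.
Call chain: main.
First divergence: none (the log streams are identical).
Execution walk:
  sum_active([7, 10, 10, 11, 6, 11, 7], 7) -> 0  [called from collect_span, line 9]
  collect_span([7, 10, 10, 11, 6, 11, 7], 7) -> 14  [called from main, line 25]
  gauge_drift([7, 10, 10, 11, 6, 11, 7]) -> 62  [called from main, line 27]
Origin of each log line:
  1: logged in main at line 24
  2: logged in collect_span at line 8
  3: logged in sum_active at line 2
  4: logged in collect_span at line 10
  5: logged in main at line 26
  6: logged in gauge_drift at line 18
  7: logged in main at line 28
A correct fix: line 31: replace `bound` with `gap`.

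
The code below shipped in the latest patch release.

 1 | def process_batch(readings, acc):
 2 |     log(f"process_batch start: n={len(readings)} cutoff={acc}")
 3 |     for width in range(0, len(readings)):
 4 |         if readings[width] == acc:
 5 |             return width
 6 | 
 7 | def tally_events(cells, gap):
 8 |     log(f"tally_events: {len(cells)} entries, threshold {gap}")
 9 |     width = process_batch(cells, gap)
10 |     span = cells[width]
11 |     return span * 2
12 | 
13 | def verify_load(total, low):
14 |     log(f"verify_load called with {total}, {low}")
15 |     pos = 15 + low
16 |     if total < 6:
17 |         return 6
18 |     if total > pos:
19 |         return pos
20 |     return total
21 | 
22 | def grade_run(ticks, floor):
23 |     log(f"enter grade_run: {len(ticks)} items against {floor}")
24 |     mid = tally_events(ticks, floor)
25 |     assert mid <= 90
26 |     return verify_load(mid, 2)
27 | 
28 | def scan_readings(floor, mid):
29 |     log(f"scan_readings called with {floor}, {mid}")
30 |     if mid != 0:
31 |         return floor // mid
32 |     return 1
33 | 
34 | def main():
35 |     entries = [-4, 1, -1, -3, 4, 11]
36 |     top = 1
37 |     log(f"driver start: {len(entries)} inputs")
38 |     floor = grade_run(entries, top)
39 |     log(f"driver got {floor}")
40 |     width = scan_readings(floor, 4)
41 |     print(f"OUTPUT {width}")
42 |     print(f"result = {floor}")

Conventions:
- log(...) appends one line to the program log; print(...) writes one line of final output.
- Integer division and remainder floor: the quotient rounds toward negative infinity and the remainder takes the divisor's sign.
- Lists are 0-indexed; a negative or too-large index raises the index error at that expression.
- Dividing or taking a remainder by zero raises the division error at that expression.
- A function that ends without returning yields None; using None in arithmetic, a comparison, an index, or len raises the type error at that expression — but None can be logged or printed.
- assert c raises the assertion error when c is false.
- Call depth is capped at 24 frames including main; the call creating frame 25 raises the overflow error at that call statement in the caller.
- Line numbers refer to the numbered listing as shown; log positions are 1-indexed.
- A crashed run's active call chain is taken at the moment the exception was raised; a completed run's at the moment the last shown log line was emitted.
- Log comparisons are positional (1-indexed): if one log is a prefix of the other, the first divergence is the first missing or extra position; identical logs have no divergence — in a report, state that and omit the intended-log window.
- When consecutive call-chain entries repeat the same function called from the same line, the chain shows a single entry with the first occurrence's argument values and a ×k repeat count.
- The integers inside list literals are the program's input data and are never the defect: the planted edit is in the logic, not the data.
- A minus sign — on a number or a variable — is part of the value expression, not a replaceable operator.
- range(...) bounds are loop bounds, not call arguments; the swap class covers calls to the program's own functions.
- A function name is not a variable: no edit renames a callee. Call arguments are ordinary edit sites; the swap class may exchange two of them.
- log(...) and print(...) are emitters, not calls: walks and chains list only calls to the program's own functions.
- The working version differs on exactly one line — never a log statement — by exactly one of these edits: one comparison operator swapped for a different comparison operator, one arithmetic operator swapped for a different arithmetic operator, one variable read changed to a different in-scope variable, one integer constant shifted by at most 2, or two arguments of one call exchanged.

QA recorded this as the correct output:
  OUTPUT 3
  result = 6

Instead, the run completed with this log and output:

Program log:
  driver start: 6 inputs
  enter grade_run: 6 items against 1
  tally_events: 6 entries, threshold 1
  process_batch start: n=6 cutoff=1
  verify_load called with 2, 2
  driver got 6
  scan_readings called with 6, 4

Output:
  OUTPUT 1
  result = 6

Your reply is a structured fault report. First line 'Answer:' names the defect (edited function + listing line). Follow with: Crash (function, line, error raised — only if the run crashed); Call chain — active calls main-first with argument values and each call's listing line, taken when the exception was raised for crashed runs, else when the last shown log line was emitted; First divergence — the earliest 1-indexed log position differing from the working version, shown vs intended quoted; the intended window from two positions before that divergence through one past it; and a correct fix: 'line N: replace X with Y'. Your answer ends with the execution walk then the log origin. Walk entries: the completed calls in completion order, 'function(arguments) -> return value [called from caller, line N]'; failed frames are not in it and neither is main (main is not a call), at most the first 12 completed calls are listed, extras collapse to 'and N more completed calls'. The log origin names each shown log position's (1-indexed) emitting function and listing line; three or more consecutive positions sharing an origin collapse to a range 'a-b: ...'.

Answer: the defect is in main at line 40.
Key fact: Everything matches until log position 7, which reads 'scan_readings called with 6, 4' in place of 'scan_readings called with 6, 2'.
Call chain: main -> scan_readings(6, 4) (called at line 40).
First divergence: position 7 — the shown line 'scan_readings called with 6, 4' should read 'scan_readings called with 6, 2'.
Intended log window:
  5: verify_load called with 2, 2
  6: driver got 6
  7: scan_readings called with 6, 2
Execution walk:
  process_batch([-4, 1, -1, -3, 4, 11], 1) -> 1  [called from tally_events, line 9]
  tally_events([-4, 1, -1, -3, 4, 11], 1) -> 2  [called from grade_run, line 24]
  verify_load(2, 2) -> 6  [called from grade_run, line 26]
  grade_run([-4, 1, -1, -3, 4, 11], 1) -> 6  [called from main, line 38]
  scan_readings(6, 4) -> 1  [called from main, line 40]
Log line origins:
  1: emitted by main (line 37)
  2: emitted by grade_run (line 23)
  3: emitted by tally_events (line 8)
  4: emitted by process_batch (line 2)
  5: emitted by verify_load (line 14)
  6: emitted by main (line 39)
  7: emitted by scan_readings (line 29)
A correct fix: line 40: replace `4` with `2`.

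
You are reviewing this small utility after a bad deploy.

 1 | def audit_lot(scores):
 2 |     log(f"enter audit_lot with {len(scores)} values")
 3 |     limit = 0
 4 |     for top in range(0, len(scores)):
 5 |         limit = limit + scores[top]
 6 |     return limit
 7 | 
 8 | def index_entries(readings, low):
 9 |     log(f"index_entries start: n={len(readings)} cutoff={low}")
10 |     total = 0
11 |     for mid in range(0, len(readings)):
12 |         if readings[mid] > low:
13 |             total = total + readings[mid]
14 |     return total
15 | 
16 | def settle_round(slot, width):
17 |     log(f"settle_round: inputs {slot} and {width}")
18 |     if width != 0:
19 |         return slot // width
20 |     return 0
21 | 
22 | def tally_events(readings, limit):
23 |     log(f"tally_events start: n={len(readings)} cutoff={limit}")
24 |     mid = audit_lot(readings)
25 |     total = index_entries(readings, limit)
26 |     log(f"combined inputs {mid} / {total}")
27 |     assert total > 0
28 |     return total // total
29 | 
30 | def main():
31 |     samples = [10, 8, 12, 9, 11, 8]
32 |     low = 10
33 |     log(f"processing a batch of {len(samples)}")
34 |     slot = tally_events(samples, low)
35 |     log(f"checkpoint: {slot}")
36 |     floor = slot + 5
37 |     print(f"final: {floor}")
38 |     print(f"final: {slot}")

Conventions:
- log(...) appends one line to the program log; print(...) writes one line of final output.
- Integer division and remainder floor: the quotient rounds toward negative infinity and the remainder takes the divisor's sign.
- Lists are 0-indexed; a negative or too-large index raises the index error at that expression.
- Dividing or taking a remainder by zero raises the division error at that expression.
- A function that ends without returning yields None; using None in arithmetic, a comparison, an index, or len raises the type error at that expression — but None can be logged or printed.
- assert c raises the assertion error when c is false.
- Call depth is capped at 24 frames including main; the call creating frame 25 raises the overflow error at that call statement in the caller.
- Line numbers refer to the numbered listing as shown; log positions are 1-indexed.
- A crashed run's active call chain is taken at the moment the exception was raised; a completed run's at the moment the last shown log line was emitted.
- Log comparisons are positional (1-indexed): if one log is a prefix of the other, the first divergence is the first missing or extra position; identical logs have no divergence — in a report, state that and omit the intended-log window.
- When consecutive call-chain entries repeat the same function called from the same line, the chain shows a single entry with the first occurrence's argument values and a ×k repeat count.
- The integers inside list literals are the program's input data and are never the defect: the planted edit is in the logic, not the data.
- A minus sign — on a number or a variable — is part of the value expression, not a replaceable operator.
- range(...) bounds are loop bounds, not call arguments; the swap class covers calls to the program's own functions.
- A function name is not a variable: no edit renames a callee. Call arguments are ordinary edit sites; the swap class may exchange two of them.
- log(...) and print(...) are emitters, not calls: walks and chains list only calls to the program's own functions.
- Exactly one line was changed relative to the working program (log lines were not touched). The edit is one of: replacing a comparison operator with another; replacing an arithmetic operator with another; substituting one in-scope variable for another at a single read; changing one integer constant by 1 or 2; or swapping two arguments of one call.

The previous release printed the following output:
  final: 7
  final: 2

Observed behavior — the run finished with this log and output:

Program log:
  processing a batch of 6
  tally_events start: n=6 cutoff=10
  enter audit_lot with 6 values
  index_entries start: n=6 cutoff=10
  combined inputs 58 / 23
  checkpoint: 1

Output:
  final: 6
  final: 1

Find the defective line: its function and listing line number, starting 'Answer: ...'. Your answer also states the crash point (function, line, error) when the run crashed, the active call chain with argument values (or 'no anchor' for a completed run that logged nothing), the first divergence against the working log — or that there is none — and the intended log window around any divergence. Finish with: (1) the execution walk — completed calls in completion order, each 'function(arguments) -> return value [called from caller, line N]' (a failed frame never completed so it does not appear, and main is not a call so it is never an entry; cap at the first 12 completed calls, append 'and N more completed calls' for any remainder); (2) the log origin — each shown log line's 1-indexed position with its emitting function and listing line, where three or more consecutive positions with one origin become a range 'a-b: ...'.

Answer: the defect is in tally_events at line 28.
Core observation: The log first diverges at position 6: the faulty run prints 'checkpoint: 1' where the working version prints 'checkpoint: 2'.
Call chain: main.
First divergence: position 6 — the shown line 'checkpoint: 1' should read 'checkpoint: 2'.
Intended log window:
  4: index_entries start: n=6 cutoff=10
  5: combined inputs 58 / 23
  6: checkpoint: 2
Execution walk:
  audit_lot([10, 8, 12, 9, 11, 8]) -> 58  [called from tally_events, line 24]
  index_entries([10, 8, 12, 9, 11, 8], 10) -> 23  [called from tally_events, line 25]
  tally_events([10, 8, 12, 9, 11, 8], 10) -> 1  [called from main, line 34]
Log origins:
  1: from main, line 33
  2: from tally_events, line 23
  3: from audit_lot, line 2
  4: from index_entries, line 9
  5: from tally_events, line 26
  6: from main, line 35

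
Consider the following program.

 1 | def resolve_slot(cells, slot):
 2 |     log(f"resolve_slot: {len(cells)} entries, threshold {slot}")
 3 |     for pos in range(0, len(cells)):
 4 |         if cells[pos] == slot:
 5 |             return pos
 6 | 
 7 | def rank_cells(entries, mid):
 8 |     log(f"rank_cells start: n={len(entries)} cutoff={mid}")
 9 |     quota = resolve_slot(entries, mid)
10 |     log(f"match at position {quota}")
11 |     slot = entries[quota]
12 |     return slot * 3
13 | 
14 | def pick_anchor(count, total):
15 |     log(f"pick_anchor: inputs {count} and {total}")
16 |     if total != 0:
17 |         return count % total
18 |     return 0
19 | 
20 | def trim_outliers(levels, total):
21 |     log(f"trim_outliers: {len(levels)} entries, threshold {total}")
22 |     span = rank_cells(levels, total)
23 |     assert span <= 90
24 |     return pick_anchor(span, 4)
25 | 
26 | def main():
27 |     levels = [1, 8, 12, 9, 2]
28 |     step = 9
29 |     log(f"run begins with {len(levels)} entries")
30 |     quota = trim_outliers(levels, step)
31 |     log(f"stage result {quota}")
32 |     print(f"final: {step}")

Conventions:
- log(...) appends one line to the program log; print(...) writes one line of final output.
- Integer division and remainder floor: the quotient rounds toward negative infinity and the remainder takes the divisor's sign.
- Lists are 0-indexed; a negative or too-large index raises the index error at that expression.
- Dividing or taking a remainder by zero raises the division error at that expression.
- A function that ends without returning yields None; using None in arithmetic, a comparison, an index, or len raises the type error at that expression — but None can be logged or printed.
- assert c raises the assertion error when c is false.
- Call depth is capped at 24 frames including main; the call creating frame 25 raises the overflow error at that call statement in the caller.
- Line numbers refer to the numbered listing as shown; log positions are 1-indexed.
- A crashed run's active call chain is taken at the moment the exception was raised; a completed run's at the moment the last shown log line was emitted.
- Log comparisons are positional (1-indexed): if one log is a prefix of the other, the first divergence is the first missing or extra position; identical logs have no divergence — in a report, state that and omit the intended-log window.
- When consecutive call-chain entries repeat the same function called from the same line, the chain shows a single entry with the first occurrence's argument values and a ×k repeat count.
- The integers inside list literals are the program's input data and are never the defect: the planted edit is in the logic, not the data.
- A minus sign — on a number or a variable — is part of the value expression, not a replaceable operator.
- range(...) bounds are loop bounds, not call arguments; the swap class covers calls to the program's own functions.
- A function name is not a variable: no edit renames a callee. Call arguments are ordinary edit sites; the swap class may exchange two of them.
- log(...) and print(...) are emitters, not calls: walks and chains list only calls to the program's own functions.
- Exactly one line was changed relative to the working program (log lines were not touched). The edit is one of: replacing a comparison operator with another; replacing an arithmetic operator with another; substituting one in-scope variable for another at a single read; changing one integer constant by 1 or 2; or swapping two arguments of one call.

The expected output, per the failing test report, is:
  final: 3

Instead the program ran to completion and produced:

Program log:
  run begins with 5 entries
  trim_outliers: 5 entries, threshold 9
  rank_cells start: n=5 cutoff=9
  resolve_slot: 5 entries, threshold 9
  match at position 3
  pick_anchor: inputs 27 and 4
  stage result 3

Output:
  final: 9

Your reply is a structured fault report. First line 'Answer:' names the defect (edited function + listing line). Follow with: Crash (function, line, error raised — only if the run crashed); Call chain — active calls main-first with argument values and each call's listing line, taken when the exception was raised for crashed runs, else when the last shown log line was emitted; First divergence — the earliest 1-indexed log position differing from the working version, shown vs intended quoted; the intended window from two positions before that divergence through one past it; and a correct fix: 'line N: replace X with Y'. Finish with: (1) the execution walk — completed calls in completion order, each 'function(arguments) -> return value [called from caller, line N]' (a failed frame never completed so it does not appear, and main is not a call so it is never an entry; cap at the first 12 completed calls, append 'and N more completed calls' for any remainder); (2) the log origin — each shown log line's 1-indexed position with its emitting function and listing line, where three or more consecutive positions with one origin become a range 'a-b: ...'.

Answer: the defect is in main at line 32.
The tell: Nothing in the log betrays the bug — only the output does.
Call chain: main.
First divergence: none (the log streams are identical).
Execution walk:
  resolve_slot([1, 8, 12, 9, 2], 9) -> 3  [called from rank_cells, line 9]
  rank_cells([1, 8, 12, 9, 2], 9) -> 27  [called from trim_outliers, line 22]
  pick_anchor(27, 4) -> 3  [called from trim_outliers, line 24]
  trim_outliers([1, 8, 12, 9, 2], 9) -> 3  [called from main, line 30]
Origin of each log line:
  1: logged in main at line 29
  2: logged in trim_outliers at line 21
  3: logged in rank_cells at line 8
  4: logged in resolve_slot at line 2
  5: logged in rank_cells at line 10
  6: logged in pick_anchor at line 15
  7: logged in main at line 31
A correct fix: line 32: replace `step` with `quota`.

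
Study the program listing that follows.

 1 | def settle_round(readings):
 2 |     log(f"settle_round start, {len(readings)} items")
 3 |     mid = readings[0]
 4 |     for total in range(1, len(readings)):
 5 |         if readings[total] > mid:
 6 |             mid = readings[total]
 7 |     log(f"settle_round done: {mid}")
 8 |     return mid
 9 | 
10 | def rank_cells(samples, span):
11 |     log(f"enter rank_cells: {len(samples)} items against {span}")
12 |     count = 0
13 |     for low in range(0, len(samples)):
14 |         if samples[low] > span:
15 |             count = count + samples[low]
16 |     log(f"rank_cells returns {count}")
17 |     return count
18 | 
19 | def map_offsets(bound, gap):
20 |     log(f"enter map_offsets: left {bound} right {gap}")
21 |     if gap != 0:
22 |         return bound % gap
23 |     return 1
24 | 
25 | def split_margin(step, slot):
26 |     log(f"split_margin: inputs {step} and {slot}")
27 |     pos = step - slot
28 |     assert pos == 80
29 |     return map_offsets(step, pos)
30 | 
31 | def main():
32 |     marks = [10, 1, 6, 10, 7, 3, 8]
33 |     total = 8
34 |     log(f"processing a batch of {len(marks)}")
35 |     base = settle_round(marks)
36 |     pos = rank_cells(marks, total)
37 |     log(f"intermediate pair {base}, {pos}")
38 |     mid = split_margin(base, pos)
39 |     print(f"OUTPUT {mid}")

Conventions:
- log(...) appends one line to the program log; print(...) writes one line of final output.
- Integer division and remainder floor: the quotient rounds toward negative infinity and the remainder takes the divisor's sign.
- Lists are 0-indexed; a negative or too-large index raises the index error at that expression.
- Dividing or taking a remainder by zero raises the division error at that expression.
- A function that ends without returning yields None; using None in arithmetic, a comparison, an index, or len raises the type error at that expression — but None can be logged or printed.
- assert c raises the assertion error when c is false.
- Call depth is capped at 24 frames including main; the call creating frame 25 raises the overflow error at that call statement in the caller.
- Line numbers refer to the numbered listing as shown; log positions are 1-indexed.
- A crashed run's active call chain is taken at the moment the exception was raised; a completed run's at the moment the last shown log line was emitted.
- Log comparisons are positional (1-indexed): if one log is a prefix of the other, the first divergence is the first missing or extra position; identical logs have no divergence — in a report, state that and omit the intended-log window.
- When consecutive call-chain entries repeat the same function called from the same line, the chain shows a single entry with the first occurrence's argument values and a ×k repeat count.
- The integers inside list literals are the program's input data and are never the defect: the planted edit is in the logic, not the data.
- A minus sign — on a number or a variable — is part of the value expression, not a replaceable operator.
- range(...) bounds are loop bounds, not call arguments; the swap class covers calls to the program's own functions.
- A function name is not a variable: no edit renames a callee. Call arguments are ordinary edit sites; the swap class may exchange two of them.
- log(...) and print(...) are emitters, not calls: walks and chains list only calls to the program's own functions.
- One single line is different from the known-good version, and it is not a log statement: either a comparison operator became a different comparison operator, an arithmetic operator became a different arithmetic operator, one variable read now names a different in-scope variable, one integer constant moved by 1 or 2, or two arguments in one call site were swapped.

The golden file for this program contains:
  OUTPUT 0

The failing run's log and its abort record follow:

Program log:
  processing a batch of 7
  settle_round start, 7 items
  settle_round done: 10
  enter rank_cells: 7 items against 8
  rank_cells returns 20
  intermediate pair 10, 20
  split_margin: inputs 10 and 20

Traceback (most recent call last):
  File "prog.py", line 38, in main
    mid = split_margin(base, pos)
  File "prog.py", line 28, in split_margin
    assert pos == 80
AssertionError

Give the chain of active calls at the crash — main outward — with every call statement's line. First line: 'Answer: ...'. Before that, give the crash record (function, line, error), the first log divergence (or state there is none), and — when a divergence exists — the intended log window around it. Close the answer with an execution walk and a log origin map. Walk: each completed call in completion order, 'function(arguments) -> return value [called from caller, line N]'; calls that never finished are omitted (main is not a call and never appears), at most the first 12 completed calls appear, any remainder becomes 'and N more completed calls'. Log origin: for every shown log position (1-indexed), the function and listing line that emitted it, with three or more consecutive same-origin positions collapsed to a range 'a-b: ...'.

Answer: main -> split_margin (called at line 38).
Key fact: The faulty run's log stops after 7 lines; the working version's next line would be 'enter map_offsets: left 10 right -10'.
Crash: split_margin, line 28, AssertionError.
First divergence: position 8 — after 7 matching lines the faulty run goes silent; intended next line 'enter map_offsets: left 10 right -10'.
Intended log window:
  6: intermediate pair 10, 20
  7: split_margin: inputs 10 and 20
  8: enter map_offsets: left 10 right -10
Execution walk:
  settle_round([10, 1, 6, 10, 7, 3, 8]) -> 10  [called from main, line 35]
  rank_cells([10, 1, 6, 10, 7, 3, 8], 8) -> 20  [called from main, line 36]
Log origins:
  1: from main, line 34
  2: from settle_round, line 2
  3: from settle_round, line 7
  4: from rank_cells, line 11
  5: from rank_cells, line 16
  6: from main, line 37
  7: from split_margin, line 26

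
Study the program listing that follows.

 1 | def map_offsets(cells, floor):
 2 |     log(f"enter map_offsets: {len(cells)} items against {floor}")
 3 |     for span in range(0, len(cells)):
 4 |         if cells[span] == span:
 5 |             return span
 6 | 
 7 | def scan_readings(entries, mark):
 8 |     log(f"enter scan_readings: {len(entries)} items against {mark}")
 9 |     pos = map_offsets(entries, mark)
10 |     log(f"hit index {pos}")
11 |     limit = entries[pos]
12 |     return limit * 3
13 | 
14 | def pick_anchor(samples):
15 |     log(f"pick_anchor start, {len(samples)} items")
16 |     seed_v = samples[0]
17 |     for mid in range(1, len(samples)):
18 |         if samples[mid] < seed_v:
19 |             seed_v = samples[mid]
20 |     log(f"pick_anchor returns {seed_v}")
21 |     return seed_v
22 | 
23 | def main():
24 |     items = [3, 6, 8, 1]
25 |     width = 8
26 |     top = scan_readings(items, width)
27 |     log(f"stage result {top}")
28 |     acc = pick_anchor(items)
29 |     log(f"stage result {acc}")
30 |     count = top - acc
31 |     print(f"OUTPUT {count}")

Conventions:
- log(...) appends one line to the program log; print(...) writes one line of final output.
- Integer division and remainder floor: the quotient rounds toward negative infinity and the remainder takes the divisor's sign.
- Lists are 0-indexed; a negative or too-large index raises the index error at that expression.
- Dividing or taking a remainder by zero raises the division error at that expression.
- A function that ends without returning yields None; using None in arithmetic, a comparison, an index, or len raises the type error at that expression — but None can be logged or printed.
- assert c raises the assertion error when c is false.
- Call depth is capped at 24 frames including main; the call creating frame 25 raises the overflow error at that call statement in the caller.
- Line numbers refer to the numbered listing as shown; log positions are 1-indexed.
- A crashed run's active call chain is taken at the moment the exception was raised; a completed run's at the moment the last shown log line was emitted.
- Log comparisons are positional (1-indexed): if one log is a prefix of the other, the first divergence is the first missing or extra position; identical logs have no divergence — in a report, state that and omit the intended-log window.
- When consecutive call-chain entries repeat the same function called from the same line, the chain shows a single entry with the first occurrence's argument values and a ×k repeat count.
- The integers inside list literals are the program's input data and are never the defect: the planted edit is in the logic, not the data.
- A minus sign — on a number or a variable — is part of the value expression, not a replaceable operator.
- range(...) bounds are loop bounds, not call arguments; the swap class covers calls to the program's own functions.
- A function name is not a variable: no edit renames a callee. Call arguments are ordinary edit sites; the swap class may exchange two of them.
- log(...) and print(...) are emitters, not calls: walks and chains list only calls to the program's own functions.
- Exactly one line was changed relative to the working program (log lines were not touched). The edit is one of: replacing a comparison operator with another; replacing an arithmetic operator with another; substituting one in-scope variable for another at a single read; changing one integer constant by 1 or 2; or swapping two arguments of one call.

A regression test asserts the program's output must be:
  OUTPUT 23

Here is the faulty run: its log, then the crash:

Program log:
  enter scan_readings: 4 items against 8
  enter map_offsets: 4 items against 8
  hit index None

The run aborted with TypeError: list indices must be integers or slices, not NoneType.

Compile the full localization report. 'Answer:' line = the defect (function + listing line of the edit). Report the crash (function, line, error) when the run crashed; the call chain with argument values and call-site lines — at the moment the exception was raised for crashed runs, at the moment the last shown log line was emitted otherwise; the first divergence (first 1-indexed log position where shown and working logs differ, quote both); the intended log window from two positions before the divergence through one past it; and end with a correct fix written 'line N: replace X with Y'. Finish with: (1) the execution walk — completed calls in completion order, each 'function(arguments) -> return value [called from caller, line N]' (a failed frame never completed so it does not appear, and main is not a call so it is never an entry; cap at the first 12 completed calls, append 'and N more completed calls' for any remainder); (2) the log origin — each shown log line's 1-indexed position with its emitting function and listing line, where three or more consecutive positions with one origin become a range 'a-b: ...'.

Answer: the defect is in map_offsets at line 4.
The tell: The log first diverges at position 3: the faulty run prints 'hit index None' where the working version prints 'hit index 2'.
Crash: scan_readings, line 11, TypeError.
Call chain: main -> scan_readings([3, 6, 8, 1], 8) (called at line 26).
First divergence: position 3; shown 'hit index None' vs intended 'hit index 2'.
Intended log window:
  1: enter scan_readings: 4 items against 8
  2: enter map_offsets: 4 items against 8
  3: hit index 2
  4: stage result 24
Execution walk:
  map_offsets([3, 6, 8, 1], 8) -> None  [called from scan_readings, line 9]
Log origins:
  1 — scan_readings, line 8
  2 — map_offsets, line 2
  3 — scan_readings, line 10
A correct fix: line 4: replace `cells[span] == span` with `cells[span] == floor`.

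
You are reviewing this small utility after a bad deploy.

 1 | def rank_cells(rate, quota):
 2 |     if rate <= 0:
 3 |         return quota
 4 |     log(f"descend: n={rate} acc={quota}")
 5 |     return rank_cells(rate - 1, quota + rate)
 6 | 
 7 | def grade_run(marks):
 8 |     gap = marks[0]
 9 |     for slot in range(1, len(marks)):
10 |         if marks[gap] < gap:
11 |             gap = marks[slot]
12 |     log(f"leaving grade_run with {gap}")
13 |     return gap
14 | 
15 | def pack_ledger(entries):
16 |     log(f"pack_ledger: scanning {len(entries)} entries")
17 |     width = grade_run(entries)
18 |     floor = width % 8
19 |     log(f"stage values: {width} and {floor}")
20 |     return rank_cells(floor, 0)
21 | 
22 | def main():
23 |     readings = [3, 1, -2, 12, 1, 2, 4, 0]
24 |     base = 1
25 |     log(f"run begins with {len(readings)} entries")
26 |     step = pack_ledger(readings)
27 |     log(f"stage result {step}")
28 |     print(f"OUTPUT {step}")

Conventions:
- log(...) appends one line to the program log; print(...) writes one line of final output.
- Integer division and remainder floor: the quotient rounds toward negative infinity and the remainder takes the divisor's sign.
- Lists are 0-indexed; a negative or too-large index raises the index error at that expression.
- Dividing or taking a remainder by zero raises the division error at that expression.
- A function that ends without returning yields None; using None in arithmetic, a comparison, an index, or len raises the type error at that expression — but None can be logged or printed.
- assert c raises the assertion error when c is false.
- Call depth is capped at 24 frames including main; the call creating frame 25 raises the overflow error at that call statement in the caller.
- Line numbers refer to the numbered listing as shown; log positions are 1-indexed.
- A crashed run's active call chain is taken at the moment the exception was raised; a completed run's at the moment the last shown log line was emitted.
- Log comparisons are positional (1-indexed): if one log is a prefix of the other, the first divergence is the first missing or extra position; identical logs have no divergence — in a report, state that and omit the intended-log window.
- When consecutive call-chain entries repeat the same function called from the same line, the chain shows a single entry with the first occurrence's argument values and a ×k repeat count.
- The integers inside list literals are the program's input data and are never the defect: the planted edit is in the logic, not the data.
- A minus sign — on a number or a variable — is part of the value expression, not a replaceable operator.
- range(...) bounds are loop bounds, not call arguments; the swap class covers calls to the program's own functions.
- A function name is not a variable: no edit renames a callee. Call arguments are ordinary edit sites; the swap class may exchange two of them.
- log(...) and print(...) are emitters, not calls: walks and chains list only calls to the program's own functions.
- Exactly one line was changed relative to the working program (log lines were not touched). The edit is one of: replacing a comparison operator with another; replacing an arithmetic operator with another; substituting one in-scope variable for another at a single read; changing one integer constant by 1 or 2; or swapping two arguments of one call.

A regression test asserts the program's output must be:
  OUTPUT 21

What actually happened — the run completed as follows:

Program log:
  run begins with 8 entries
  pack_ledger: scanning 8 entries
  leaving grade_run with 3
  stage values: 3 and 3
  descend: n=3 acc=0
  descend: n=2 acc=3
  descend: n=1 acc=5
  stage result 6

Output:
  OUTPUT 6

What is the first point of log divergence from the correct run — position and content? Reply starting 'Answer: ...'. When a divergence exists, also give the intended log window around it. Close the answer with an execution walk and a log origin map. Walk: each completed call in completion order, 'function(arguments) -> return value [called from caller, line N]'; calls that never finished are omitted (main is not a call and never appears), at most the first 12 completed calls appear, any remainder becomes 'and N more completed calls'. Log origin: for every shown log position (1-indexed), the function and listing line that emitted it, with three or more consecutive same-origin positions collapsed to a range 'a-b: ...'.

Answer: position 3 — the shown line 'leaving grade_run with 3' should read 'leaving grade_run with -2'.
Intended log window:
  1: run begins with 8 entries
  2: pack_ledger: scanning 8 entries
  3: leaving grade_run with -2
  4: stage values: -2 and 6
Execution walk:
  grade_run([3, 1, -2, 12, 1, 2, 4, 0]) -> 3  [called from pack_ledger, line 17]
  rank_cells(0, 6) -> 6  [called from rank_cells, line 5]
  rank_cells(1, 5) -> 6  [called from rank_cells, line 5]
  rank_cells(2, 3) -> 6  [called from rank_cells, line 5]
  rank_cells(3, 0) -> 6  [called from pack_ledger, line 20]
  pack_ledger([3, 1, -2, 12, 1, 2, 4, 0]) -> 6  [called from main, line 26]
Origin of each log line:
  1 — main, line 25
  2 — pack_ledger, line 16
  3 — grade_run, line 12
  4 — pack_ledger, line 19
  5-7 — rank_cells, line 4
  8 — main, line 27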